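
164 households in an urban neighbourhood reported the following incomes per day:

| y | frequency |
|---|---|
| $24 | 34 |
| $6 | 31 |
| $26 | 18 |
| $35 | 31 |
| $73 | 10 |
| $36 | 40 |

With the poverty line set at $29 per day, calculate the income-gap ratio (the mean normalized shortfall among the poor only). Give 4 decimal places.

0.3893

Below z: 31×$6, 34×$24, 18×$26 (q = 83 of N = 164).
Shortfall ratios (z−y)/z: 0.7931 (×31), 0.1724 (×34), 0.1034 (×18); sum = 32.310345.
The income-gap ratio divides by q (the poor only): 32.310345 / 83 = 0.3893.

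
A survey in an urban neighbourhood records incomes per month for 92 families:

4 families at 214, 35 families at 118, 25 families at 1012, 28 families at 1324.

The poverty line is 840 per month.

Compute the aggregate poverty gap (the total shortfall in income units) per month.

Below the line: 35×118, 4×214 (q = 39 of N = 92).
Individual gaps: 35×(840−118) = 25270; 4×(840−214) = 2504.
Aggregate gap = 27774.

27774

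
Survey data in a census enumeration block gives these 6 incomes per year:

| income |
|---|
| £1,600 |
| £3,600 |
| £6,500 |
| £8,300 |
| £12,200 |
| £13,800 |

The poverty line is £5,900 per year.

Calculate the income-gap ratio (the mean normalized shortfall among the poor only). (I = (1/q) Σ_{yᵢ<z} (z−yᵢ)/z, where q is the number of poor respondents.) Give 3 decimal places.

0.559

Poor units: £1,600, £3,600 (q = 2 of N = 6).
Relative gaps: 0.7288, 0.3898; sum = 1.118644.
The income-gap ratio divides by q (the poor only): 1.118644 / 2 = 0.559.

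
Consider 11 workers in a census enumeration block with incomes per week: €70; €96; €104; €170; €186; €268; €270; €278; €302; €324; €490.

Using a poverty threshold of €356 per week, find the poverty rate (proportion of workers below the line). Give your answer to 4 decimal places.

0.9091

10 of the 11 workers have income below €356.
H = 10/11 = 0.9091.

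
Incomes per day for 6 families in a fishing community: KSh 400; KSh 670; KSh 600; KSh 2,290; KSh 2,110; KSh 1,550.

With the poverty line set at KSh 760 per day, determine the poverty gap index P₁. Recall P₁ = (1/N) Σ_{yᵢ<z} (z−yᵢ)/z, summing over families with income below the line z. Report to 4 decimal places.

0.1338

Poor units: KSh 400, KSh 600, KSh 670 (q = 3 of N = 6).
Gap ratios (z−y)/z: (760−400)/760 = 0.4737; (760−600)/760 = 0.2105; (760−670)/760 = 0.1184.
Σ = 0.802632. Dividing by the full population N = 6 gives P₁ = 0.1338.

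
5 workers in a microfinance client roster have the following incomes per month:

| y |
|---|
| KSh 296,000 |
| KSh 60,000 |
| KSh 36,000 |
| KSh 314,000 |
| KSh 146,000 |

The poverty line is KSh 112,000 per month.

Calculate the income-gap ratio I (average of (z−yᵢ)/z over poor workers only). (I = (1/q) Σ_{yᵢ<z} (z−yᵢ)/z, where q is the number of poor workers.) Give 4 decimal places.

Incomes under z: KSh 36,000, KSh 60,000 (q = 2 of N = 5).
Shortfall ratios (z−y)/z: 0.6786, 0.4643; sum = 1.142857.
I averages over the q = 2 poor units only: 1.142857 / 2 = 0.5714.

0.5714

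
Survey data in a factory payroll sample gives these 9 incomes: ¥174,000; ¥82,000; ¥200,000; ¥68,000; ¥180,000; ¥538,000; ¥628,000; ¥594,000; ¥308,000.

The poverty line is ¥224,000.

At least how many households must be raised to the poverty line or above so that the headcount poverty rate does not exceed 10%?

5

5 of the 9 households are poor, so H = 5/9 = 0.556.
A headcount ratio of at most 10% allows at most ⌊0.10 × 9⌋ = 0 poor households.
So at least 5 − 0 = 5 must be lifted.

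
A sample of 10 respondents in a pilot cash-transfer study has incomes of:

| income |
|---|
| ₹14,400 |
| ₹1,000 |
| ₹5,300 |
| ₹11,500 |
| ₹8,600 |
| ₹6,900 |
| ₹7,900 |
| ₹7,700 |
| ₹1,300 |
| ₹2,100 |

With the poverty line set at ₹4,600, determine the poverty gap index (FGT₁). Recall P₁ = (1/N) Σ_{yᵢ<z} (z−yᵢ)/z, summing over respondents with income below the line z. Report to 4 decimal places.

0.2043

Below z: ₹1,000, ₹1,300, ₹2,100 (q = 3 of N = 10).
Relative gaps: (4600−1000)/4600 = 0.7826; (4600−1300)/4600 = 0.7174; (4600−2100)/4600 = 0.5435.
Sum of shortfalls = 2.043478; P₁ averages over all N: 2.043478 / 10 = 0.2043.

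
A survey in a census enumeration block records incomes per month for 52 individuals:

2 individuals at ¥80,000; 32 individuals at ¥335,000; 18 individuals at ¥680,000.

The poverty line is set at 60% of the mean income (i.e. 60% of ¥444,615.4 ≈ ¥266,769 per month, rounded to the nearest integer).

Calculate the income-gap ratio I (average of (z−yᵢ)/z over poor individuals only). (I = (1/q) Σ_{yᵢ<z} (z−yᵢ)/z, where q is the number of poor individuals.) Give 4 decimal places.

Below the line: 2×¥80,000 (q = 2 of N = 52).
Shortfall ratios (z−y)/z: 0.7001 (×2); sum = 1.400230.
I averages over the q = 2 poor units only: 1.400230 / 2 = 0.7001.

0.7001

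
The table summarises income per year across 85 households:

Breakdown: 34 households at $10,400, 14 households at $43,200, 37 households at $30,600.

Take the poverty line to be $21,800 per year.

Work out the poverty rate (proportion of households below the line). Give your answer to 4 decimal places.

34 of the 85 households have income below $21,800.
H = 34/85 = 0.4000.

0.4000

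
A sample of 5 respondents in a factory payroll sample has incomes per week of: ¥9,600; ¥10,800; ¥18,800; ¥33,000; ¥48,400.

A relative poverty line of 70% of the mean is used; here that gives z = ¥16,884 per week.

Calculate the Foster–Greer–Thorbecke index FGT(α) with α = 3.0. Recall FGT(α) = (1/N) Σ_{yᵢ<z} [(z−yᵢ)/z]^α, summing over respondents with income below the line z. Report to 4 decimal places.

Poor units: ¥9,600, ¥10,800 (q = 2 of N = 5).
Normalized shortfalls: (16884−9600)/16884 = 0.4314; (16884−10800)/16884 = 0.3603.
Raised to α = 3.0: 0.08029; 0.04679.
Sum = 0.127083; FGT(3.0) = 0.127083 / 5 = 0.0254.

0.0254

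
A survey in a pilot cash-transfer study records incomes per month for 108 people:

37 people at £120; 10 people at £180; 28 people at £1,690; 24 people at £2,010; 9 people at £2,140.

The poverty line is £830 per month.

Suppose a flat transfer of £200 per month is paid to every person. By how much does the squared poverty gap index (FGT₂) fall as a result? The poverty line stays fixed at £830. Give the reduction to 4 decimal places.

0.1509

Before: below the line — 37×£120, 10×£180; squared poverty gap index (FGT₂) = 0.307478.
After the £200 transfer: below the line — 37×£320, 10×£380; squared poverty gap index (FGT₂) = 0.156566.
Reduction = 0.307478 − 0.156566 = 0.1509.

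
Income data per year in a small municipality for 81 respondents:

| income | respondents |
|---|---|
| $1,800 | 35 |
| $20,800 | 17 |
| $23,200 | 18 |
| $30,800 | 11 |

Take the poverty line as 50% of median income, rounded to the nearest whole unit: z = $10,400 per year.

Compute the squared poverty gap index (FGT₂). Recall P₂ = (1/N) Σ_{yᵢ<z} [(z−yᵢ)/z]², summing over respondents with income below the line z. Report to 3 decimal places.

0.295

Poor units: 35×$1,800 (q = 35 of N = 81).
Relative gaps: (10400−1800)/10400 = 0.8269 (×35).
Squared: 0.6838 (×35).
Sum = 23.933062; P₂ = 23.933062 / 81 = 0.295.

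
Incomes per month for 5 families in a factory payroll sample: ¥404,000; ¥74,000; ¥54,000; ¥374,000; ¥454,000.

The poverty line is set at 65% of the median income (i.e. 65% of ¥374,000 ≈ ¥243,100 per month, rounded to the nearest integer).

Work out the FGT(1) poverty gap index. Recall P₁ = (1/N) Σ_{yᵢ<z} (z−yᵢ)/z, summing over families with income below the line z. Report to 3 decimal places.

Incomes under z: ¥54,000, ¥74,000 (q = 2 of N = 5).
Gap ratios (z−y)/z: (243100−54000)/243100 = 0.7779; (243100−74000)/243100 = 0.6956.
Σ = 1.473468. Dividing by the full population N = 5 gives P₁ = 0.295.

0.295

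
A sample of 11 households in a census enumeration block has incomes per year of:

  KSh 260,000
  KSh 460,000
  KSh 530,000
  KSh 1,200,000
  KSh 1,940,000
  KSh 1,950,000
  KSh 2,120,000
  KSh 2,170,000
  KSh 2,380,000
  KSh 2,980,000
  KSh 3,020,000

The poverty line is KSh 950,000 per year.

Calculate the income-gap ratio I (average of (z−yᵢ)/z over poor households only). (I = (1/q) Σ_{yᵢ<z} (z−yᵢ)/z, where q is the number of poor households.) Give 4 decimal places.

Below z: KSh 260,000, KSh 460,000, KSh 530,000 (q = 3 of N = 11).
Shortfall ratios (z−y)/z: 0.7263, 0.5158, 0.4421; sum = 1.684211.
The income-gap ratio divides by q (the poor only): 1.684211 / 3 = 0.5614.

0.5614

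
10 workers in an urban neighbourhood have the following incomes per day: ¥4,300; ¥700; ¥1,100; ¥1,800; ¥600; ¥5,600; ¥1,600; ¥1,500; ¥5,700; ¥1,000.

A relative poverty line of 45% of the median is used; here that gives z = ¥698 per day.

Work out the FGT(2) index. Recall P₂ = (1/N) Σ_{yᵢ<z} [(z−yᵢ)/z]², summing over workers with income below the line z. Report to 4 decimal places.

Incomes under z: ¥600 (q = 1 of N = 10).
Relative gaps: (698−600)/698 = 0.1404.
Squared: 0.0197.
Sum = 0.019712; P₂ = 0.019712 / 10 = 0.0020.

0.0020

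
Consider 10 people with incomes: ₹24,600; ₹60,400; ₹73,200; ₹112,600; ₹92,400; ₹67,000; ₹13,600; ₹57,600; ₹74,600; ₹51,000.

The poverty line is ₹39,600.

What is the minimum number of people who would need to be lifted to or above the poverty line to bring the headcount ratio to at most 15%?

1

2 of the 10 people are poor, so H = 2/10 = 0.200.
A headcount ratio of at most 15% allows at most ⌊0.15 × 10⌋ = 1 poor people.
So at least 2 − 1 = 1 must be lifted.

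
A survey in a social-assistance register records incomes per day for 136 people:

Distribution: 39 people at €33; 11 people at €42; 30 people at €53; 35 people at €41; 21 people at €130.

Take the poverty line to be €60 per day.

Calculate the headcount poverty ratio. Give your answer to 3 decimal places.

0.846

115 of the 136 people have income below €60.
H = 115/136 = 0.846.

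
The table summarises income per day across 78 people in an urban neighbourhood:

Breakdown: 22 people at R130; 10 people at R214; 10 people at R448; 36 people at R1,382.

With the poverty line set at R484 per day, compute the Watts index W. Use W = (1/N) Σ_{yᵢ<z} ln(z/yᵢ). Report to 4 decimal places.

Poor units: 22×R130, 10×R214, 10×R448 (q = 42 of N = 78).
Log shortfalls: ln(484/130) = 1.3146 (×22); ln(484/214) = 0.8161 (×10); ln(484/448) = 0.0773 (×10).
W = 37.854116 / 78 = 0.4853.

0.4853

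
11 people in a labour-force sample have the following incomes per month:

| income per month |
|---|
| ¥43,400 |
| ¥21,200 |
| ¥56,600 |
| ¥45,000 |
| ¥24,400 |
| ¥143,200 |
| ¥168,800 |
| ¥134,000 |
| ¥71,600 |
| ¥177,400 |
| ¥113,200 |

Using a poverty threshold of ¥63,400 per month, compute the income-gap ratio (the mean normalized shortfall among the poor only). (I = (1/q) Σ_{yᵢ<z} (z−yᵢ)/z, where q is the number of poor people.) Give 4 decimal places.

Below z: ¥21,200, ¥24,400, ¥43,400, ¥45,000, ¥56,600 (q = 5 of N = 11).
Shortfall ratios (z−y)/z: 0.6656, 0.6151, 0.3155, 0.2902, 0.1073; sum = 1.993691.
The income-gap ratio divides by q (the poor only): 1.993691 / 5 = 0.3987.

0.3987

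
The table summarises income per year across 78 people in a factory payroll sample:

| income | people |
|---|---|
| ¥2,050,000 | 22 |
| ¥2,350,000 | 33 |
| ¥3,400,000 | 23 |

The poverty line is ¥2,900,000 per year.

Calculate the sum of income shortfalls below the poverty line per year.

Poor units: 22×¥2,050,000, 33×¥2,350,000 (q = 55 of N = 78).
Individual gaps: 22×(2900000−2050000) = 18700000; 33×(2900000−2350000) = 18150000.
Aggregate gap = ¥36,850,000.

¥36,850,000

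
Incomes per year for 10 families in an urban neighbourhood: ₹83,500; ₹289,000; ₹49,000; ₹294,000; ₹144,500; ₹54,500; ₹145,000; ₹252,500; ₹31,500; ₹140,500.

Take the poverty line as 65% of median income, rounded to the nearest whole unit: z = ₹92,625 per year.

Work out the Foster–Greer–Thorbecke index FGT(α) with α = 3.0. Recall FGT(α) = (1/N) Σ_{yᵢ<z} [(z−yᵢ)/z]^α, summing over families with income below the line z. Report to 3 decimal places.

Poor units: ₹31,500, ₹49,000, ₹54,500, ₹83,500 (q = 4 of N = 10).
Normalized shortfalls: (92625−31500)/92625 = 0.6599; (92625−49000)/92625 = 0.4710; (92625−54500)/92625 = 0.4116; (92625−83500)/92625 = 0.0985.
Raised to α = 3.0: 0.28739; 0.10448; 0.06973; 0.00096.
Sum = 0.462558; FGT(3.0) = 0.462558 / 10 = 0.046.

0.046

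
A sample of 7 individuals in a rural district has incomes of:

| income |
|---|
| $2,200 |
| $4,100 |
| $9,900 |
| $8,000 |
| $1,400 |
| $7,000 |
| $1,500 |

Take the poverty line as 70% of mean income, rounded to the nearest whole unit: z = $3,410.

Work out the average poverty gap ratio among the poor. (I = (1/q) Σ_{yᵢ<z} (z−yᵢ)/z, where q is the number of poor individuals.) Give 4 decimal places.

0.5015

Below the line: $1,400, $1,500, $2,200 (q = 3 of N = 7).
Shortfall ratios (z−y)/z: 0.5894, 0.5601, 0.3548; sum = 1.504399.
I averages over the q = 3 poor units only: 1.504399 / 3 = 0.5015.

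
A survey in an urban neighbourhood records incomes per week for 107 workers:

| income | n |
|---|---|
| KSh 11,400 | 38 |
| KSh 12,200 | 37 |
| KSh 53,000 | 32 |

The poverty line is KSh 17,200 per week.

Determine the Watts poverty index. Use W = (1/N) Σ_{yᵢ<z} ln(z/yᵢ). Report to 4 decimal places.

0.2648

Incomes under z: 38×KSh 11,400, 37×KSh 12,200 (q = 75 of N = 107).
Log gaps: ln(17200/11400) = 0.4113 (×38); ln(17200/12200) = 0.3435 (×37).
W = 28.337766 / 107 = 0.2648.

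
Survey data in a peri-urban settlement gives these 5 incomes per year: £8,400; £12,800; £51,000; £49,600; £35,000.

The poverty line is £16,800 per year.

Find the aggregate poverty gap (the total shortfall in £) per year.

£12,400

Incomes under z: £8,400, £12,800 (q = 2 of N = 5).
Individual gaps: 16800−8400 = 8400; 16800−12800 = 4000.
Aggregate gap = £12,400.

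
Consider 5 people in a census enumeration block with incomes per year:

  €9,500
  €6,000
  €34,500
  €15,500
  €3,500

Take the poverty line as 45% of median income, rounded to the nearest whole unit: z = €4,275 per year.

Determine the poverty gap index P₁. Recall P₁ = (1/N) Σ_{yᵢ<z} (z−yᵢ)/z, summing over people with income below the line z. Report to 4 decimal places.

Below the line: €3,500 (q = 1 of N = 5).
Relative gaps: (4275−3500)/4275 = 0.1813.
Σ = 0.181287. Dividing by the full population N = 5 gives P₁ = 0.0363.

0.0363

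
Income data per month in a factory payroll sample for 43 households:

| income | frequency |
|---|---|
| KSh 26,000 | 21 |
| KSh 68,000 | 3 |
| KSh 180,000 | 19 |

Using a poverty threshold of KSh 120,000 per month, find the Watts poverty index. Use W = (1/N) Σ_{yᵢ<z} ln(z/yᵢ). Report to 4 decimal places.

Incomes under z: 21×KSh 26,000, 3×KSh 68,000 (q = 24 of N = 43).
ln(z/y) terms: ln(120000/26000) = 1.5294 (×21); ln(120000/68000) = 0.5680 (×3).
W = 33.821251 / 43 = 0.7865.

0.7865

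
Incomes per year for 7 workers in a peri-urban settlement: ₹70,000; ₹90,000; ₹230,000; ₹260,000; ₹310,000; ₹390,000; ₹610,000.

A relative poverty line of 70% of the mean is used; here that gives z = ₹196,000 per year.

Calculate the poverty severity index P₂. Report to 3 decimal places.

Poor units: ₹70,000, ₹90,000 (q = 2 of N = 7).
Relative gaps: (196000−70000)/196000 = 0.6429; (196000−90000)/196000 = 0.5408.
Squared: 0.4133; 0.2925.
Sum = 0.705748; P₂ = 0.705748 / 7 = 0.101.

0.101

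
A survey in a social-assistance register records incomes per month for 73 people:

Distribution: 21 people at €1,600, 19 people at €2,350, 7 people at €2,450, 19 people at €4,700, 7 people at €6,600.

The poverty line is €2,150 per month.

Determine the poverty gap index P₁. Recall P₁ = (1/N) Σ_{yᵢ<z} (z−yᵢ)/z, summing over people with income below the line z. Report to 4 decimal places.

0.0736

Below z: 21×€1,600 (q = 21 of N = 73).
Relative gaps: (2150−1600)/2150 = 0.2558 (×21).
Sum of shortfalls = 5.372093; P₁ averages over all N: 5.372093 / 73 = 0.0736.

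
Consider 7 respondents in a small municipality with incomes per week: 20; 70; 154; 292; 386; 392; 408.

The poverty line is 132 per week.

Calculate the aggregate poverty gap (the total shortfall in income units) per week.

Incomes under z: 20, 70 (q = 2 of N = 7).
Individual gaps: 132−20 = 112; 132−70 = 62.
Aggregate gap = 174.

174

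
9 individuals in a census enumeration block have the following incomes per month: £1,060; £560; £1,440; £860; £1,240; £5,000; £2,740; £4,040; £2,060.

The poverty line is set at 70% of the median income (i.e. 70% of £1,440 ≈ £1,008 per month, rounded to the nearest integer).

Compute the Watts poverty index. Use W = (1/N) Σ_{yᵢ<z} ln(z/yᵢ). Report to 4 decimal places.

0.0830

Incomes under z: £560, £860 (q = 2 of N = 9).
Log gaps: ln(1008/560) = 0.5878; ln(1008/860) = 0.1588.
W = 0.746578 / 9 = 0.0830.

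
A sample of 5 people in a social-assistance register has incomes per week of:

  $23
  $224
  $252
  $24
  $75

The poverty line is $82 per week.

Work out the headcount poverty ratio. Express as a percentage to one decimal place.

3 of the 5 people have income below $82.
H = 3/5 = 60.0%.

60.0%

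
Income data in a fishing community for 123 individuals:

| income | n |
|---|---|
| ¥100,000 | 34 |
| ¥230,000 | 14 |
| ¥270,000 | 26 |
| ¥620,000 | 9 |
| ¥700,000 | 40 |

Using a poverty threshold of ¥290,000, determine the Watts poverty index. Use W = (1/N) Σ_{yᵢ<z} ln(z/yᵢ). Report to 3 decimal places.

0.336

Incomes under z: 34×¥100,000, 14×¥230,000, 26×¥270,000 (q = 74 of N = 123).
ln(z/y) terms: ln(290000/100000) = 1.0647 (×34); ln(290000/230000) = 0.2318 (×14); ln(290000/270000) = 0.0715 (×26).
W = 41.303321 / 123 = 0.336.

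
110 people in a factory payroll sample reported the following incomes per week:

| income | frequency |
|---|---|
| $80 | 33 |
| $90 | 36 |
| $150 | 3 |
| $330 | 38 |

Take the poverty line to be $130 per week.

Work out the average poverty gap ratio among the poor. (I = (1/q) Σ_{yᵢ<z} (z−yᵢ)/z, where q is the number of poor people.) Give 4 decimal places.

0.3445

Incomes under z: 33×$80, 36×$90 (q = 69 of N = 110).
Shortfall ratios (z−y)/z: 0.3846 (×33), 0.3077 (×36); sum = 23.769231.
The income-gap ratio divides by q (the poor only): 23.769231 / 69 = 0.3445.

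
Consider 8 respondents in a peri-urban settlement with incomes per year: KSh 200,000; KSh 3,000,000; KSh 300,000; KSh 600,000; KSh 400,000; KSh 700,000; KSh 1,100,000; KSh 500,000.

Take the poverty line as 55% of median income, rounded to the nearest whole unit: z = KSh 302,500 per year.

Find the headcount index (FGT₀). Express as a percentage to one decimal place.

2 of the 8 respondents have income below KSh 302,500.
H = 2/8 = 25.0%.

25.0%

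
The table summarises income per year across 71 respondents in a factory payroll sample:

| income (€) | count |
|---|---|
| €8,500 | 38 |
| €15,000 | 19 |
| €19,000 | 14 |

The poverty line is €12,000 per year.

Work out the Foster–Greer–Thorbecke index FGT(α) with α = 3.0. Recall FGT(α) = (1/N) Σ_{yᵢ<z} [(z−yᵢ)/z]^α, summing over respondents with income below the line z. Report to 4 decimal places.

Below the line: 38×€8,500 (q = 38 of N = 71).
Normalized shortfalls: (12000−8500)/12000 = 0.2917 (×38).
Raised to α = 3.0: 0.02481 (×38).
Sum = 0.942853; FGT(3.0) = 0.942853 / 71 = 0.0133.

0.0133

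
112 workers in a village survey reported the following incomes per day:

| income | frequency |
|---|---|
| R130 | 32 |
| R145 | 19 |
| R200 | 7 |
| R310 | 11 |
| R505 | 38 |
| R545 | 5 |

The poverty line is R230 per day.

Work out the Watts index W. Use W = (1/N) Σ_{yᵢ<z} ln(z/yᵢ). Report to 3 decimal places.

0.250

Incomes under z: 32×R130, 19×R145, 7×R200 (q = 58 of N = 112).
Log gaps: ln(230/130) = 0.5705 (×32); ln(230/145) = 0.4613 (×19); ln(230/200) = 0.1398 (×7).
W = 28.001335 / 112 = 0.250.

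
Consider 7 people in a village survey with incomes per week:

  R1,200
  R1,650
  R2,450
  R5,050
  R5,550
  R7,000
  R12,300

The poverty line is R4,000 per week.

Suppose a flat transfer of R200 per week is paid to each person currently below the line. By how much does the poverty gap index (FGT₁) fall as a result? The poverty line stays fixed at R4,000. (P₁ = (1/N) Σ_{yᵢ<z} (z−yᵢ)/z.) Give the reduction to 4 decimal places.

Before: below the line — R1,200, R1,650, R2,450; poverty gap index (FGT₁) = 0.239286.
After the R200 transfer: below the line — R1,400, R1,850, R2,650; poverty gap index (FGT₁) = 0.217857.
Reduction = 0.239286 − 0.217857 = 0.0214.

0.0214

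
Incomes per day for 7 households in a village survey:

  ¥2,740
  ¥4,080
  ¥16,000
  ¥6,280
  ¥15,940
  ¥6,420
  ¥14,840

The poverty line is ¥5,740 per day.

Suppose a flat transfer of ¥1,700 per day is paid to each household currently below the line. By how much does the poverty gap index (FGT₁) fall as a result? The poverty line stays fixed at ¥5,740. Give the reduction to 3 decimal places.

Before: below the line — ¥2,740, ¥4,080; poverty gap index (FGT₁) = 0.11598.
After the ¥1,700 transfer: below the line — ¥4,440; poverty gap index (FGT₁) = 0.03235.
Reduction = 0.11598 − 0.03235 = 0.084.

0.084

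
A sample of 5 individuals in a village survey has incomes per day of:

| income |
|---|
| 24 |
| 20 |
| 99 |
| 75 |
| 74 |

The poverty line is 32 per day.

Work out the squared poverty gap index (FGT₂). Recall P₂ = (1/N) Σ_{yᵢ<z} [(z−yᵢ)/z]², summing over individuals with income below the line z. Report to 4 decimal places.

0.0406

Incomes under z: 20, 24 (q = 2 of N = 5).
Relative gaps: (32−20)/32 = 0.3750; (32−24)/32 = 0.2500.
Squared: 0.1406; 0.0625.
Sum = 0.203125; P₂ = 0.203125 / 5 = 0.0406.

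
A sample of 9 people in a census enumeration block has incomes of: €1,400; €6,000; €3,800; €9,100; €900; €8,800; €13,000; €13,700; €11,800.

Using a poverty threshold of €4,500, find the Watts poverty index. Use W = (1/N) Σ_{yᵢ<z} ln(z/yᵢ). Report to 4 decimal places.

Below the line: €900, €1,400, €3,800 (q = 3 of N = 9).
ln(z/y) terms: ln(4500/900) = 1.6094; ln(4500/1400) = 1.1676; ln(4500/3800) = 0.1691.
W = 2.946119 / 9 = 0.3273.

0.3273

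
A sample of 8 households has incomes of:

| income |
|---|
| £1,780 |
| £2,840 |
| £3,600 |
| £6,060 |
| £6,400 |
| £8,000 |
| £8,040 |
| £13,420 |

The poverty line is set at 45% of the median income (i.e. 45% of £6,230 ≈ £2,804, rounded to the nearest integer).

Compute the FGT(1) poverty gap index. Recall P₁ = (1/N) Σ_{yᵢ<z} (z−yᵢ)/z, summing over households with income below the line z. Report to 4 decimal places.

Poor units: £1,780 (q = 1 of N = 8).
Relative gaps: (2804−1780)/2804 = 0.3652.
Σ = 0.365193. Dividing by the full population N = 8 gives P₁ = 0.0456.

0.0456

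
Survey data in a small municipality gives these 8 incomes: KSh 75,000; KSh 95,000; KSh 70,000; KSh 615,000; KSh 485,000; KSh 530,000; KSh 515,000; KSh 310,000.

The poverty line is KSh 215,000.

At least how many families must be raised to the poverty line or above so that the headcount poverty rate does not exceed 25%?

3 of the 8 families are poor, so H = 3/8 = 0.375.
A headcount ratio of at most 25% allows at most ⌊0.25 × 8⌋ = 2 poor families.
So at least 3 − 2 = 1 must be lifted.

1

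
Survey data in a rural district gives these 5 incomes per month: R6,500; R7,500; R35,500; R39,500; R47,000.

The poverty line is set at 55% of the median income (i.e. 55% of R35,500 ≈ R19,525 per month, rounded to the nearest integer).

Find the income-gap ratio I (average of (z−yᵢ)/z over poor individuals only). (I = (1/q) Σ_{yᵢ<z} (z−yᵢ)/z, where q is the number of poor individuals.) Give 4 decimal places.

Below z: R6,500, R7,500 (q = 2 of N = 5).
Relative gaps: 0.6671, 0.6159; sum = 1.282971.
The income-gap ratio divides by q (the poor only): 1.282971 / 2 = 0.6415.

0.6415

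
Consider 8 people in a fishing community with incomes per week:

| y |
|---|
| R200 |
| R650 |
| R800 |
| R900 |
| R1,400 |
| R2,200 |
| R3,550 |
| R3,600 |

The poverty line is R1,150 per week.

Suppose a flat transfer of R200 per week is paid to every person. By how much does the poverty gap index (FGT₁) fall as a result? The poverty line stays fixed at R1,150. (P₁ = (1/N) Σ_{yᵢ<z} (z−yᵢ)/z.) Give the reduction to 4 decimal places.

0.0870

Before: below the line — R200, R650, R800, R900; poverty gap index (FGT₁) = 0.222826.
After the R200 transfer: below the line — R400, R850, R1,000, R1,100; poverty gap index (FGT₁) = 0.135870.
Reduction = 0.222826 − 0.135870 = 0.0870.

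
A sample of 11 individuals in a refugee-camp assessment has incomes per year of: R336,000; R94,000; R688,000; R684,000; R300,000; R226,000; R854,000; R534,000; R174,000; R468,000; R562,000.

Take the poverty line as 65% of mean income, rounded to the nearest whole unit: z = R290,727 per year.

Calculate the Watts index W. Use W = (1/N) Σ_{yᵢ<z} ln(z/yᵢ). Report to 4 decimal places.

0.1722

Below the line: R94,000, R174,000, R226,000 (q = 3 of N = 11).
Log gaps: ln(290727/94000) = 1.1291; ln(290727/174000) = 0.5133; ln(290727/226000) = 0.2518.
W = 1.894269 / 11 = 0.1722.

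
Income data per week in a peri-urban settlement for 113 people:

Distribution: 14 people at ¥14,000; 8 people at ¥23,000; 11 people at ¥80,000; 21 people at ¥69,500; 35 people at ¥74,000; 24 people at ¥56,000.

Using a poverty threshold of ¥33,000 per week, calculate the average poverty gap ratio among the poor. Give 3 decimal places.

Poor units: 14×¥14,000, 8×¥23,000 (q = 22 of N = 113).
Shortfall ratios (z−y)/z: 0.5758 (×14), 0.3030 (×8); sum = 10.484848.
I averages over the q = 22 poor units only: 10.484848 / 22 = 0.477.

0.477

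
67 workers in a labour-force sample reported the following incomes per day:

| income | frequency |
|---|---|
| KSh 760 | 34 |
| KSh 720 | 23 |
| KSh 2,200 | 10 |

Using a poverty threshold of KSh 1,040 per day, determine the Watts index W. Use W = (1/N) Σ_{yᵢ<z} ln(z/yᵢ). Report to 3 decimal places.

0.285

Incomes under z: 23×KSh 720, 34×KSh 760 (q = 57 of N = 67).
Log gaps: ln(1040/720) = 0.3677 (×23); ln(1040/760) = 0.3137 (×34).
W = 19.122027 / 67 = 0.285.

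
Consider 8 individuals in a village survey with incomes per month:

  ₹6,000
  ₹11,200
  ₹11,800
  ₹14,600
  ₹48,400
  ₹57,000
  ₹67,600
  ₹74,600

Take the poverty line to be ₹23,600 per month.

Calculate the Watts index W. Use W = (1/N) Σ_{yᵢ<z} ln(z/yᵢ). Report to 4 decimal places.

Below z: ₹6,000, ₹11,200, ₹11,800, ₹14,600 (q = 4 of N = 8).
Log shortfalls: ln(23600/6000) = 1.3695; ln(23600/11200) = 0.7453; ln(23600/11800) = 0.6931; ln(23600/14600) = 0.4802.
W = 3.288193 / 8 = 0.4110.

0.4110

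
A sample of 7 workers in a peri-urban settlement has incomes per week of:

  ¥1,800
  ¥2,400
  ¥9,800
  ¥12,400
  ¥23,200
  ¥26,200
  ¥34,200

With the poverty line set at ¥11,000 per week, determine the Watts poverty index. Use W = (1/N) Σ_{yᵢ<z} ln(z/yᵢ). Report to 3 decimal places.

0.493

Incomes under z: ¥1,800, ¥2,400, ¥9,800 (q = 3 of N = 7).
ln(z/y) terms: ln(11000/1800) = 1.8101; ln(11000/2400) = 1.5224; ln(11000/9800) = 0.1155.
W = 3.448048 / 7 = 0.493.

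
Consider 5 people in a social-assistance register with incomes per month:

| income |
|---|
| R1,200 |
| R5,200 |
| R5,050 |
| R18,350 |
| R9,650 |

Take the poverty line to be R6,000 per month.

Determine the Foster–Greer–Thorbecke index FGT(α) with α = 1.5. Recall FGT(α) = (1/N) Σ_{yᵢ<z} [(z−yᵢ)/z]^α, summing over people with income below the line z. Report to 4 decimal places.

Poor units: R1,200, R5,050, R5,200 (q = 3 of N = 5).
Shortfall ratios: (6000−1200)/6000 = 0.8000; (6000−5050)/6000 = 0.1583; (6000−5200)/6000 = 0.1333.
Raised to α = 1.5: 0.71554; 0.06300; 0.04869.
Sum = 0.827231; FGT(1.5) = 0.827231 / 5 = 0.1654.

0.1654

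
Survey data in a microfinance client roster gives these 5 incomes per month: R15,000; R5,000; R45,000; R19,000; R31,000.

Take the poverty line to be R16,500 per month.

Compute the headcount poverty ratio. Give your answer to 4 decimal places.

0.4000

2 of the 5 workers have income below R16,500.
H = 2/5 = 0.4000.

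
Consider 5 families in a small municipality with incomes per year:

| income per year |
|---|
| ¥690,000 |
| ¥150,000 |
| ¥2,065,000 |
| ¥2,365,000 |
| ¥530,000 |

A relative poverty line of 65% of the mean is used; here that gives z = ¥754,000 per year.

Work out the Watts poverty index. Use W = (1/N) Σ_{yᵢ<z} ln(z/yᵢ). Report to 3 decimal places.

0.411

Below the line: ¥150,000, ¥530,000, ¥690,000 (q = 3 of N = 5).
ln(z/y) terms: ln(754000/150000) = 1.6148; ln(754000/530000) = 0.3525; ln(754000/690000) = 0.0887.
W = 2.055973 / 5 = 0.411.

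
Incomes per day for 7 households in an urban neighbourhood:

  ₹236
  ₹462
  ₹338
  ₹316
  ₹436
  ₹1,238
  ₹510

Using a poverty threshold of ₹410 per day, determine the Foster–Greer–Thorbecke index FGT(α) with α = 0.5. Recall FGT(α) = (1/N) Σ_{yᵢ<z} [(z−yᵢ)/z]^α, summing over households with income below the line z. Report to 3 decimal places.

0.221

Incomes under z: ₹236, ₹316, ₹338 (q = 3 of N = 7).
Normalized shortfalls: (410−236)/410 = 0.4244; (410−316)/410 = 0.2293; (410−338)/410 = 0.1756.
Raised to α = 0.5: 0.65145; 0.47882; 0.41906.
Sum = 1.549330; FGT(0.5) = 1.549330 / 7 = 0.221.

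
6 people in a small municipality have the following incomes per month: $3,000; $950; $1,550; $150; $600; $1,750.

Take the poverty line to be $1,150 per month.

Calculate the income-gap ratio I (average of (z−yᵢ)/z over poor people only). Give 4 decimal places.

Poor units: $150, $600, $950 (q = 3 of N = 6).
Relative gaps: 0.8696, 0.4783, 0.1739; sum = 1.521739.
The income-gap ratio divides by q (the poor only): 1.521739 / 3 = 0.5072.

0.5072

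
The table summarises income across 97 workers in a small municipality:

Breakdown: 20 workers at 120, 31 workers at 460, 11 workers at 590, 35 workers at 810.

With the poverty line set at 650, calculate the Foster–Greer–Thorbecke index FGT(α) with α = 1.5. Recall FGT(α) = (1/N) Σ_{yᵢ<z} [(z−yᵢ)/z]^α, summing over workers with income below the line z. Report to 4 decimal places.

0.2055

Incomes under z: 20×120, 31×460, 11×590 (q = 62 of N = 97).
Normalized shortfalls: (650−120)/650 = 0.8154 (×20); (650−460)/650 = 0.2923 (×31); (650−590)/650 = 0.0923 (×11).
Raised to α = 1.5: 0.73628 (×20); 0.15804 (×31); 0.02805 (×11).
Sum = 19.933287; FGT(1.5) = 19.933287 / 97 = 0.2055.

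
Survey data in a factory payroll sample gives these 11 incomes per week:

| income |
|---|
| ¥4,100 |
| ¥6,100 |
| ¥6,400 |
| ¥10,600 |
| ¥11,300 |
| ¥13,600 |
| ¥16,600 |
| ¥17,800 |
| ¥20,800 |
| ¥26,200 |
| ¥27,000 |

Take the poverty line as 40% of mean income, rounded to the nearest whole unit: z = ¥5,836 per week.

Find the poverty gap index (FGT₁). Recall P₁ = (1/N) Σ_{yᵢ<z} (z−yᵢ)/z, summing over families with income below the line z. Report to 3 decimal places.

Below the line: ¥4,100 (q = 1 of N = 11).
Relative gaps: (5836−4100)/5836 = 0.2975.
Σ = 0.297464. Dividing by the full population N = 11 gives P₁ = 0.027.

0.027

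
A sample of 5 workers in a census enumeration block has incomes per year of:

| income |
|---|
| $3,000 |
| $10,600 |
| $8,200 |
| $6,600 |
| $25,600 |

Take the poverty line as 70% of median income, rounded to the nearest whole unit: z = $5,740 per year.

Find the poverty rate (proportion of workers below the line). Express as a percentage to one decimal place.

20.0%

1 of the 5 workers have income below $5,740.
H = 1/5 = 20.0%.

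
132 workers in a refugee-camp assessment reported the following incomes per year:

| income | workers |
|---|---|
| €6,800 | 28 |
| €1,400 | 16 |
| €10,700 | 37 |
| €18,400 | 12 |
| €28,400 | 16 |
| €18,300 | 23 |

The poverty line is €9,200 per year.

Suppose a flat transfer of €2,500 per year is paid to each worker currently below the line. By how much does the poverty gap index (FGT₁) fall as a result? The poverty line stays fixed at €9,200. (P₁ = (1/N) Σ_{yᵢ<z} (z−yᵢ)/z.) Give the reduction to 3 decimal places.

Before: below the line — 16×€1,400, 28×€6,800; poverty gap index (FGT₁) = 0.15810.
After the €2,500 transfer: below the line — 16×€3,900; poverty gap index (FGT₁) = 0.06983.
Reduction = 0.15810 − 0.06983 = 0.088.

0.088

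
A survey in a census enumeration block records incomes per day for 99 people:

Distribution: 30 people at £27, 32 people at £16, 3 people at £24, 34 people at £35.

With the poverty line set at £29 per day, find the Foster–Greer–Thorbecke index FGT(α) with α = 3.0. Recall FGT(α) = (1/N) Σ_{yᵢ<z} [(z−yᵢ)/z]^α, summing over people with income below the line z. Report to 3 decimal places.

Incomes under z: 32×£16, 3×£24, 30×£27 (q = 65 of N = 99).
Shortfall ratios: (29−16)/29 = 0.4483 (×32); (29−24)/29 = 0.1724 (×3); (29−27)/29 = 0.0690 (×30).
Raised to α = 3.0: 0.09008 (×32); 0.00513 (×3); 0.00033 (×30).
Sum = 2.907827; FGT(3.0) = 2.907827 / 99 = 0.029.

0.029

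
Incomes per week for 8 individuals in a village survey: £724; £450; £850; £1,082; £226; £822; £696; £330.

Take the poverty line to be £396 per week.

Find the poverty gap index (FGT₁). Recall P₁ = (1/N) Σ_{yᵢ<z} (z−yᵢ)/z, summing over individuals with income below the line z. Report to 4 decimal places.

0.0745

Below the line: £226, £330 (q = 2 of N = 8).
Relative gaps: (396−226)/396 = 0.4293; (396−330)/396 = 0.1667.
Σ = 0.595960. Dividing by the full population N = 8 gives P₁ = 0.0745.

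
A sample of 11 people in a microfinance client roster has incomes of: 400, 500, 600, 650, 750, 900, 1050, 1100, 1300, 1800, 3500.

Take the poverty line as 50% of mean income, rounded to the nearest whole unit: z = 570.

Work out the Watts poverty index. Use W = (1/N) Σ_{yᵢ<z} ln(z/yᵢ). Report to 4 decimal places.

0.0441

Below z: 400, 500 (q = 2 of N = 11).
Log shortfalls: ln(570/400) = 0.3542; ln(570/500) = 0.1310.
W = 0.485200 / 11 = 0.0441.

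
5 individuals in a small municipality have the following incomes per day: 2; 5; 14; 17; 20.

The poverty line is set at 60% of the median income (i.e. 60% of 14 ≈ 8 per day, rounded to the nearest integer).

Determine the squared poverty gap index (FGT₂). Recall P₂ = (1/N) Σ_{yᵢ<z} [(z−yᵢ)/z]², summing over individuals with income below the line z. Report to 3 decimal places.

0.141

Incomes under z: 2, 5 (q = 2 of N = 5).
Relative gaps: (8−2)/8 = 0.7500; (8−5)/8 = 0.3750.
Squared: 0.5625; 0.1406.
Sum = 0.703125; P₂ = 0.703125 / 5 = 0.141.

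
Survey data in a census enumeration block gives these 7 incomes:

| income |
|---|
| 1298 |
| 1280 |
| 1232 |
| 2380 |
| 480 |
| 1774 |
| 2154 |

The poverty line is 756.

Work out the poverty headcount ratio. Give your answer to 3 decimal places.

1 of the 7 households have income below 756.
H = 1/7 = 0.143.

0.143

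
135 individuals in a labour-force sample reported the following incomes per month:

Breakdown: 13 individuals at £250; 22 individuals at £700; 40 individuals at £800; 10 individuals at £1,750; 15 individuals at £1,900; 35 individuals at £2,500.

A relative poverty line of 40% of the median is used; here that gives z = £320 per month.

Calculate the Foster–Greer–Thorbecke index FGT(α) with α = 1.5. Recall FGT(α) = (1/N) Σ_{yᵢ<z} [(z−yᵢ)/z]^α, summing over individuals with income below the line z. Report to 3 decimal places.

Below z: 13×£250 (q = 13 of N = 135).
Normalized shortfalls: (320−250)/320 = 0.2188 (×13).
Raised to α = 1.5: 0.10231 (×13).
Sum = 1.330042; FGT(1.5) = 1.330042 / 135 = 0.010.

0.010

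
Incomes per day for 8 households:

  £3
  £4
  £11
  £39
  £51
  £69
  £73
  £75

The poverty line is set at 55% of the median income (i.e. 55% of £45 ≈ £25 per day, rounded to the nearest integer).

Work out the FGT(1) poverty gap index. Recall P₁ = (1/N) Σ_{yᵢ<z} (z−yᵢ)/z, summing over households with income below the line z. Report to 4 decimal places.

Below the line: £3, £4, £11 (q = 3 of N = 8).
Relative gaps: (25−3)/25 = 0.8800; (25−4)/25 = 0.8400; (25−11)/25 = 0.5600.
Sum of shortfalls = 2.280000; P₁ averages over all N: 2.280000 / 8 = 0.2850.

0.2850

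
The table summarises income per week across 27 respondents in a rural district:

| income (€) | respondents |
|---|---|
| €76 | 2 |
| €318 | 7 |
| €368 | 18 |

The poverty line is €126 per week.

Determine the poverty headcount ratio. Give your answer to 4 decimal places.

2 of the 27 respondents have income below €126.
H = 2/27 = 0.0741.

0.0741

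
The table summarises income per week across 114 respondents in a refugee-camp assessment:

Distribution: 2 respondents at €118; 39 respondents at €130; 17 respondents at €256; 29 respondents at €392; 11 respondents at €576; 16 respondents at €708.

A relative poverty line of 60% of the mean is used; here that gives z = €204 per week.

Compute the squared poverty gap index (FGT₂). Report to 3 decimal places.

0.048

Below z: 2×€118, 39×€130 (q = 41 of N = 114).
Gap ratios (z−y)/z: (204−118)/204 = 0.4216 (×2); (204−130)/204 = 0.3627 (×39).
Squared: 0.1777 (×2); 0.1316 (×39).
Sum = 5.487216; P₂ = 5.487216 / 114 = 0.048.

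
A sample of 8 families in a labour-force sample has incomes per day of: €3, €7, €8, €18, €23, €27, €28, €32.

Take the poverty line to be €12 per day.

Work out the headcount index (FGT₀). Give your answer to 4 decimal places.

3 of the 8 families have income below €12.
H = 3/8 = 0.3750.

0.3750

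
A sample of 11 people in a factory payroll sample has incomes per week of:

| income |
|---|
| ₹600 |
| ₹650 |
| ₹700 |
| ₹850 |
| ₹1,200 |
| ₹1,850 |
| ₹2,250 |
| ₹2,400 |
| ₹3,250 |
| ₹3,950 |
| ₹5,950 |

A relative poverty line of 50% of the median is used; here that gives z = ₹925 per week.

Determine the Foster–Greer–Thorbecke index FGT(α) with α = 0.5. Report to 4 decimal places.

Incomes under z: ₹600, ₹650, ₹700, ₹850 (q = 4 of N = 11).
Relative gaps: (925−600)/925 = 0.3514; (925−650)/925 = 0.2973; (925−700)/925 = 0.2432; (925−850)/925 = 0.0811.
Raised to α = 0.5: 0.59275; 0.54525; 0.49320; 0.28475.
Sum = 1.915943; FGT(0.5) = 1.915943 / 11 = 0.1742.

0.1742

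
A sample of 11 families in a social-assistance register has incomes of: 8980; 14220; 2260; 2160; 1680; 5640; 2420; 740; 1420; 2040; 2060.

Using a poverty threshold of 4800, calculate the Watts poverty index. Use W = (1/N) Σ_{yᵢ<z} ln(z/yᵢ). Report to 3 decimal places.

Poor units: 740, 1420, 1680, 2040, 2060, 2160, 2260, 2420 (q = 8 of N = 11).
Log shortfalls: ln(4800/740) = 1.8697; ln(4800/1420) = 1.2180; ln(4800/1680) = 1.0498; ln(4800/2040) = 0.8557; ln(4800/2060) = 0.8459; ln(4800/2160) = 0.7985; ln(4800/2260) = 0.7533; ln(4800/2420) = 0.6848.
W = 8.075685 / 11 = 0.734.

0.734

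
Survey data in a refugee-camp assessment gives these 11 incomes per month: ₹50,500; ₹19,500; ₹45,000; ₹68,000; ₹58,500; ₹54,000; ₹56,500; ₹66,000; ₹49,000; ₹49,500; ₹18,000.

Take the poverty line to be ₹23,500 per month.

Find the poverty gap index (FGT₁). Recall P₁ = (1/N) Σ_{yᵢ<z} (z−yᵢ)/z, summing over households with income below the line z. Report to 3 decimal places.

Below the line: ₹18,000, ₹19,500 (q = 2 of N = 11).
Normalized shortfalls: (23500−18000)/23500 = 0.2340; (23500−19500)/23500 = 0.1702.
Sum of shortfalls = 0.404255; P₁ averages over all N: 0.404255 / 11 = 0.037.

0.037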